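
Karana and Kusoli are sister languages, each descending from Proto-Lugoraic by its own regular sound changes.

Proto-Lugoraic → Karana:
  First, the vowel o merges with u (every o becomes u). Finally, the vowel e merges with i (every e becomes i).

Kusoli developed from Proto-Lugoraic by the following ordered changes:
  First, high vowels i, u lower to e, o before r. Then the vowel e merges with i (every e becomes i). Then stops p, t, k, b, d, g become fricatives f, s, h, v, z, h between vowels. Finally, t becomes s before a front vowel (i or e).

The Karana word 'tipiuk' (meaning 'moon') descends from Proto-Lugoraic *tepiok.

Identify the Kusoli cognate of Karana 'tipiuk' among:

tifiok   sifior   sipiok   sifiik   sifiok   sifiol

sifiok

Kusoli: *tepiok
  tepiok (rule 1 does not apply)
  tepiok → tipiok   [vowel merger]
  tipiok → tifiok   [intervocalic lenition]
  tifiok → sifiok   [palatalisation]
  giving Kusoli sifiok.
Among the options, 'sifiok' alone shows every Kusoli change applied in order.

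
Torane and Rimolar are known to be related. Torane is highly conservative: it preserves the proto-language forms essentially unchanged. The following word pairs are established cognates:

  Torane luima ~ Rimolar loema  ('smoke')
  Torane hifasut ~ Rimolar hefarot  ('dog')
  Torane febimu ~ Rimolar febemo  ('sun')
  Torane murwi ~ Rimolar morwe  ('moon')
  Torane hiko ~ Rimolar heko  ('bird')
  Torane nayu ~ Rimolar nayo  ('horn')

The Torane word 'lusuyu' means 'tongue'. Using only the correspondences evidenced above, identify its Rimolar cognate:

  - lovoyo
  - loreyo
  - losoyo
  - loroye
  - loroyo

hifasut ~ hefarot — Torane u corresponds to Rimolar o after a consonant, before a consonant other than r, m, n, p, b, f, v.
hifasut ~ hefarot — Torane s corresponds to Rimolar r between vowels (before a back vowel).
febimu ~ febemo, nayu ~ nayo — Torane u corresponds to Rimolar o word-finally.
Applying these to Torane 'lusuyu':
  lusuyu → losuyu   (u→o after a consonant, before a consonant other than r, m, n, p, b, f, v)
  losuyu → loruyu   (s→r between vowels (before a back vowel))
  loruyu → loroyu   (u→o after a consonant, before a consonant other than r, m, n, p, b, f, v)
  loroyu → loroyo   (u→o word-finally)
So the Rimolar cognate is 'loroyo'.

loroyo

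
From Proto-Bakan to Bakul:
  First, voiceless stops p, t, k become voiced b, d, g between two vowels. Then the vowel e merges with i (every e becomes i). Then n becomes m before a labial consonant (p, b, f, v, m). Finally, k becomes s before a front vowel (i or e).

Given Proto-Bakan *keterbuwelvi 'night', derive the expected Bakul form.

Bakul: *keterbuwelvi
  keterbuwelvi → kederbuwelvi   [intervocalic voicing]
  kederbuwelvi → kidirbuwilvi   [vowel merger]
  kidirbuwilvi (rule 3 does not apply)
  kidirbuwilvi → sidirbuwilvi   [palatalisation]
  giving Bakul sidirbuwilvi.

sidirbuwilvi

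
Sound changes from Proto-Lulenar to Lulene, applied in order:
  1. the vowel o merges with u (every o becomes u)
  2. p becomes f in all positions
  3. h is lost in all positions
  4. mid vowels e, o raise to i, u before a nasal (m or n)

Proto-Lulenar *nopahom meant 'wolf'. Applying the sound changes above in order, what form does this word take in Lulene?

nufaum

Lulene: *nopahom
  nopahom → nupahum   [vowel merger]
  nupahum → nufahum   [unconditioned shift]
  nufahum → nufaum   [h-loss]
  nufaum (rule 4 does not apply)
  giving Lulene nufaum.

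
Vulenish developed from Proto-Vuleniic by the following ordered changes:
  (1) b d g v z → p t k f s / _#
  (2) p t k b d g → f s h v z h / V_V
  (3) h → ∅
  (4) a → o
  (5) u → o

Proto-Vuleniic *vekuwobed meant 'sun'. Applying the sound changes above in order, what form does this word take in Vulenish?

Vulenish: start from *vekuwobed.
  rule 1 (final devoicing): vekuwobed → vekuwobet
  rule 2 (intervocalic lenition): vekuwobet → vehuwovet
  rule 3 (h-loss): vehuwovet → veuwovet
  rule 4: no change — veuwovet
  rule 5 (vowel merger): veuwovet → veowovet
  ⇒ Vulenish veowovet

veowovet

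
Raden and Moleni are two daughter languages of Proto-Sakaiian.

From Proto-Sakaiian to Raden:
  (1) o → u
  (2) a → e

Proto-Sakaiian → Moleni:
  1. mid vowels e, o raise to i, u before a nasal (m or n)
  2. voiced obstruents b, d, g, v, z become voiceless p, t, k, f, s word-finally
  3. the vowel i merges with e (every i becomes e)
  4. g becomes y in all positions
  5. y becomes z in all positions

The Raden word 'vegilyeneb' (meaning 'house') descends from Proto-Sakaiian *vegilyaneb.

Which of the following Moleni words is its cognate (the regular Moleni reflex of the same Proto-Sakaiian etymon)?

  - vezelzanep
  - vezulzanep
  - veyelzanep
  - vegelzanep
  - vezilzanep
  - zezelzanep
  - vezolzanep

vezelzanep

Moleni: *vegilyaneb
  vegilyaneb (rule 1 does not apply)
  vegilyaneb → vegilyanep   [final devoicing]
  vegilyanep → vegelyanep   [vowel merger]
  vegelyanep → veyelyanep   [unconditioned shift]
  veyelyanep → vezelzanep   [unconditioned shift]
  giving Moleni vezelzanep.
Among the options, 'vezelzanep' alone shows every Moleni change applied in order.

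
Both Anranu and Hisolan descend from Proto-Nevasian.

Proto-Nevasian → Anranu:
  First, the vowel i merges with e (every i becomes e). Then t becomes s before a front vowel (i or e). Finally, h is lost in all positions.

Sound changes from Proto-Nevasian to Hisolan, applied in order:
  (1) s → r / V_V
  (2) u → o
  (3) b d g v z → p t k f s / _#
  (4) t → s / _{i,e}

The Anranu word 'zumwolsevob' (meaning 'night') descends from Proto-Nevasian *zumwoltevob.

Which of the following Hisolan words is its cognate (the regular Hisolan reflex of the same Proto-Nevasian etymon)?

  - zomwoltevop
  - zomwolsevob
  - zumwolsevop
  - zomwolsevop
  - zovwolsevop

Hisolan: start from *zumwoltevob.
  rule 1: no change — zumwoltevob
  rule 2 (vowel merger): zumwoltevob → zomwoltevob
  rule 3 (final devoicing): zomwoltevob → zomwoltevop
  rule 4 (palatalisation): zomwoltevop → zomwolsevop
  ⇒ Hisolan zomwolsevop
Only 'zomwolsevop' matches the regular Hisolan development of *zumwoltevob.

zomwolsevop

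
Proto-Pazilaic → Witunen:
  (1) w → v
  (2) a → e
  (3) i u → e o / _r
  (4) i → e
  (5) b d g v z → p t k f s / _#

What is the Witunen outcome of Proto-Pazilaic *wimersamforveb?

vemersemforvep

Witunen: *wimersamforveb > vimersamforveb > vimersemforveb > vemersemforveb > vemersemforvep  (by unconditioned shift, vowel merger, vowel merger, final devoicing)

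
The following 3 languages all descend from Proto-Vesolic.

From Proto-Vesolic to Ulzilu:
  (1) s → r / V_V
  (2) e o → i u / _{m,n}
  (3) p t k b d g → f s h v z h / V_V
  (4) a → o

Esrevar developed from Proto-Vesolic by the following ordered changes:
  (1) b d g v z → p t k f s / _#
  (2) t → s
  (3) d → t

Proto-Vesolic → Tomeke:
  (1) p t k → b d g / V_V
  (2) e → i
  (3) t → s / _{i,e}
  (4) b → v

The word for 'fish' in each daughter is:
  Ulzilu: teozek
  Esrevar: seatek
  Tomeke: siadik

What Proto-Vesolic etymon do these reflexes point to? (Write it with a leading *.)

*teadek

Position 2: Ulzilu has e, Esrevar has e, Tomeke has i. Ulzilu preserves e here (none of its changes turn any other segment into e), so the proto-segment is *e.
Position 1: Ulzilu has t, Esrevar has s, Tomeke has s. Ulzilu preserves t here (none of its changes turn any other segment into t), so the proto-segment is *t.
Position 3: Ulzilu has o, Esrevar has a, Tomeke has a. Esrevar preserves a here (none of its changes turn any other segment into a), so the proto-segment is *a.
Continuing position by position gives *teadek; check it forward:
Ulzilu: start from *teadek.
  rule 1: no change — teadek
  rule 2: no change — teadek
  rule 3 (intervocalic lenition): teadek → teazek
  rule 4 (vowel merger): teazek → teozek
  ⇒ Ulzilu teozek
Esrevar: *teadek
  teadek (rule 1 does not apply)
  teadek → seadek   [unconditioned shift]
  seadek → seatek   [unconditioned shift]
  giving Esrevar seatek.
Tomeke: start from *teadek.
  rule 1: no change — teadek
  rule 2 (vowel merger): teadek → tiadik
  rule 3 (palatalisation): tiadik → siadik
  rule 4: no change — siadik
  ⇒ Tomeke siadik
No other proto-form is consistent with every reflex, so the reconstruction is *teadek.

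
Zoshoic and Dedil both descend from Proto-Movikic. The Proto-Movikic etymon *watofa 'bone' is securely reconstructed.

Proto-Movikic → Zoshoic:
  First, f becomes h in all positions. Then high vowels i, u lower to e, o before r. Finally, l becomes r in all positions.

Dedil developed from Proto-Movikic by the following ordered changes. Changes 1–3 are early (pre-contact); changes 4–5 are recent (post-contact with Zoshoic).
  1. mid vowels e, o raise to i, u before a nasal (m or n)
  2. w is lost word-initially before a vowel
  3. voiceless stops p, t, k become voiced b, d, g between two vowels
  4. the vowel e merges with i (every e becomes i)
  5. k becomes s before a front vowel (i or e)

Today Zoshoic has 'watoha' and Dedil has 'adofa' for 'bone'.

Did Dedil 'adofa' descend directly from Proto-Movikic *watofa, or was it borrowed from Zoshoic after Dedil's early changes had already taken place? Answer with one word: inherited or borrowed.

If inherited, *watofa would pass through all of Dedil's changes:
Dedil: *watofa
  watofa (rule 1 does not apply)
  watofa → atofa   [glide loss]
  atofa → adofa   [intervocalic voicing]
  adofa (rule 4 does not apply)
  adofa (rule 5 does not apply)
  giving Dedil adofa.
If borrowed from Zoshoic 'watoha' after the early changes, it would undergo only the recent ones:
  rule 4 (vowel merger): no change (watoha)
  rule 5 (palatalisation): no change (watoha)
  ⇒ as a loan: watoha
Dedil 'adofa' matches the inherited outcome exactly, so it is an inherited cognate, not a loan.

inherited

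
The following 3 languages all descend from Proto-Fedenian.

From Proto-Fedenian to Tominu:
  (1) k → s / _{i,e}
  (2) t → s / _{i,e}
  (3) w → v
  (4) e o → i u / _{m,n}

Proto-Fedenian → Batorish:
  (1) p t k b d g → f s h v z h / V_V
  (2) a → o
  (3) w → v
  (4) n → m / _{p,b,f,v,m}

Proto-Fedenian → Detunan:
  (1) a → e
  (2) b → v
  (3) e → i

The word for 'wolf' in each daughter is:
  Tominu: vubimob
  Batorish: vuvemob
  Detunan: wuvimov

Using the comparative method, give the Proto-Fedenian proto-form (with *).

*wubemob

Position 3: Tominu has b, Batorish has v, Detunan has v. Tominu preserves b here (none of its changes turn any other segment into b), so the proto-segment is *b.
Position 4: Tominu has i, Batorish has e, Detunan has i. Batorish preserves e here (none of its changes turn any other segment into e), so the proto-segment is *e.
Position 7: Tominu has b, Batorish has b, Detunan has v. Tominu preserves b here (none of its changes turn any other segment into b), so the proto-segment is *b.
Continuing position by position gives *wubemob; check it forward:
Tominu: start from *wubemob.
  rule 1: no change — wubemob
  rule 2: no change — wubemob
  rule 3 (unconditioned shift): wubemob → vubemob
  rule 4 (pre-nasal raising): vubemob → vubimob
  ⇒ Tominu vubimob
Batorish: start from *wubemob.
  rule 1 (intervocalic lenition): wubemob → wuvemob
  rule 2: no change — wuvemob
  rule 3 (unconditioned shift): wuvemob → vuvemob
  rule 4: no change — vuvemob
  ⇒ Batorish vuvemob
Detunan: *wubemob
  wubemob (rule 1 does not apply)
  wubemob → wuvemov   [unconditioned shift]
  wuvemov → wuvimov   [vowel merger]
  giving Detunan wuvimov.
*wubemob is the unique common source.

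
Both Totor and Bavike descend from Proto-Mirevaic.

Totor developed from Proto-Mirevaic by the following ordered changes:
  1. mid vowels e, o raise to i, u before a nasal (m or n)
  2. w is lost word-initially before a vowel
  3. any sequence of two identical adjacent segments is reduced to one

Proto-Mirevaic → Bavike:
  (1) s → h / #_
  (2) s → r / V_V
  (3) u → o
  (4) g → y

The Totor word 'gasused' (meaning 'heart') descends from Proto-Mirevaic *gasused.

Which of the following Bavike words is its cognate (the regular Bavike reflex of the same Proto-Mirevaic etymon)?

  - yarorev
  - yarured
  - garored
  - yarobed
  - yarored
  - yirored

Bavike: start from *gasused.
  rule 1: no change — gasused
  rule 2 (rhotacism): gasused → garured
  rule 3 (vowel merger): garured → garored
  rule 4 (unconditioned shift): garored → yarored
  ⇒ Bavike yarored
Among the options, 'yarored' alone shows every Bavike change applied in order.

yarored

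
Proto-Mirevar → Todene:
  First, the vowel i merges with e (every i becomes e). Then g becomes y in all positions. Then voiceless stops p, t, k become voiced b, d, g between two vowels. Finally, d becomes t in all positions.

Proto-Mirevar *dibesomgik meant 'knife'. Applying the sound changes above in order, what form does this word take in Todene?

tebesomyek

Todene: *dibesomgik > debesomgek > debesomyek > tebesomyek  (by vowel merger, unconditioned shift, unconditioned shift)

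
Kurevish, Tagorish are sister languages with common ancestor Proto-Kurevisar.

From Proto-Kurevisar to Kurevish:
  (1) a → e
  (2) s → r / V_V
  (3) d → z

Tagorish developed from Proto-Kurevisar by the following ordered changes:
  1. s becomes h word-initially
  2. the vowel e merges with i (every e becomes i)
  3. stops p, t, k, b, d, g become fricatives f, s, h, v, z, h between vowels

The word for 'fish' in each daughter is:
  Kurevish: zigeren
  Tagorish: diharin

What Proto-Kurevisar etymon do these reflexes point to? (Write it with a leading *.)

*digaren

Position 6: Kurevish has e, Tagorish has i. Taking the neighbouring segments as reconstructed: Kurevish e could go back to *a or *e; Tagorish i could go back to *e or *i — the one source consistent with every daughter is *e.
Position 1: Kurevish has z, Tagorish has d. Tagorish preserves d here (none of its changes turn any other segment into d), so the proto-segment is *d.
Continuing position by position gives *digaren; check it forward:
Kurevish: *digaren
  digaren → digeren   [vowel merger]
  digeren (rule 2 does not apply)
  digeren → zigeren   [unconditioned shift]
  giving Kurevish zigeren.
Tagorish: *digaren
  digaren (rule 1 does not apply)
  digaren → digarin   [vowel merger]
  digarin → diharin   [intervocalic lenition]
  giving Tagorish diharin.
*digaren is the unique common source.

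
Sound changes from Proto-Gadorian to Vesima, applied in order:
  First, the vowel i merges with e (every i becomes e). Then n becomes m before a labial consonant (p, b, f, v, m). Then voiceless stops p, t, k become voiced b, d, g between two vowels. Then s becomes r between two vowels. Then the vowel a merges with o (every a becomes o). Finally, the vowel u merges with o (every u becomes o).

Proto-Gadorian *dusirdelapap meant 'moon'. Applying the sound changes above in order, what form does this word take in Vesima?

Vesima: *dusirdelapap
  dusirdelapap → duserdelapap   [vowel merger]
  duserdelapap (rule 2 does not apply)
  duserdelapap → duserdelabap   [intervocalic voicing]
  duserdelabap → durerdelabap   [rhotacism]
  durerdelabap → durerdelobop   [vowel merger]
  durerdelobop → dorerdelobop   [vowel merger]
  giving Vesima dorerdelobop.

dorerdelobop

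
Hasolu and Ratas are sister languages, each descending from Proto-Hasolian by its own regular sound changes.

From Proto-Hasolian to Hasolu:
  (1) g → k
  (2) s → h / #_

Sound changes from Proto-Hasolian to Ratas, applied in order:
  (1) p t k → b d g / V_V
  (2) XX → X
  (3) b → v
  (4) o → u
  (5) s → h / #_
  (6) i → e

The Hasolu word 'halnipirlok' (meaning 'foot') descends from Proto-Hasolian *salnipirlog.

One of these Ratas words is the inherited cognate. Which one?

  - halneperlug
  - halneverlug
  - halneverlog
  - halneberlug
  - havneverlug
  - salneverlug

Ratas: *salnipirlog
  salnipirlog → salnibirlog   [intervocalic voicing]
  salnibirlog (rule 2 does not apply)
  salnibirlog → salnivirlog   [unconditioned shift]
  salnivirlog → salnivirlug   [vowel merger]
  salnivirlug → halnivirlug   [debuccalisation]
  halnivirlug → halneverlug   [vowel merger]
  giving Ratas halneverlug.
Among the options, 'halneverlug' alone shows every Ratas change applied in order.

halneverlug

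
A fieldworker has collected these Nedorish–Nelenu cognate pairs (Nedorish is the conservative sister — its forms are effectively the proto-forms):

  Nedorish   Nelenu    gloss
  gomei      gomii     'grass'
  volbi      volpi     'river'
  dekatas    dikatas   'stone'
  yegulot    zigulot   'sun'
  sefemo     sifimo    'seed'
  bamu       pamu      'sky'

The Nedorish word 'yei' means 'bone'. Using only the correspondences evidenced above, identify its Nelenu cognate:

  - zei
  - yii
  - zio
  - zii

yegulot ~ zigulot — Nedorish y corresponds to Nelenu z word-initially before a front vowel.
gomei ~ gomii — Nedorish e corresponds to Nelenu i after a consonant, before a front vowel.
Applying these to Nedorish 'yei':
  yei → zei   (y→z word-initially before a front vowel)
  zei → zii   (e→i after a consonant, before a front vowel)
So the Nelenu cognate is 'zii'.

zii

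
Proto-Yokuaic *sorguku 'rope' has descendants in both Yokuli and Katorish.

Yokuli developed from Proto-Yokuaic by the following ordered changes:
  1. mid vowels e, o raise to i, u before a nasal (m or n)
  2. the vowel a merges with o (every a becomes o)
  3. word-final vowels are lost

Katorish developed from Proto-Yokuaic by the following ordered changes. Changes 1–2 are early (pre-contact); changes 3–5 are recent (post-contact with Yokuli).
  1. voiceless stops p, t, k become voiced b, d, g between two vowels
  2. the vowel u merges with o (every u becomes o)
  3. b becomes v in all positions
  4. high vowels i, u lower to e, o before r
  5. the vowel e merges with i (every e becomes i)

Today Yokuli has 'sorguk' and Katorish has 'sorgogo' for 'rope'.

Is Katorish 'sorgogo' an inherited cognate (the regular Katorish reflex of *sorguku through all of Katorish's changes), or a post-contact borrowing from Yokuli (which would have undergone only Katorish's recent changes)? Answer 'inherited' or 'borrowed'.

If inherited, *sorguku would pass through all of Katorish's changes:
Katorish: *sorguku > sorgugu > sorgogo  (by intervocalic voicing, vowel merger)
If borrowed from Yokuli 'sorguk' after the early changes, it would undergo only the recent ones:
  rule 3 (unconditioned shift): no change (sorguk)
  rule 4 (pre-rhotic lowering): no change (sorguk)
  rule 5 (vowel merger): no change (sorguk)
  ⇒ as a loan: sorguk
Katorish 'sorgogo' matches the inherited outcome exactly, so it is an inherited cognate, not a loan.

inherited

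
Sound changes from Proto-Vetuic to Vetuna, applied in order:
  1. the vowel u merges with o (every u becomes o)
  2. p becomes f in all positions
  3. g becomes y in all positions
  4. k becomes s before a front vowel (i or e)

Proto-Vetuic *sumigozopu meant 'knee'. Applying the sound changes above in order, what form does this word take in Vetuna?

somiyozofo

Vetuna: start from *sumigozopu.
  rule 1 (vowel merger): sumigozopu → somigozopo
  rule 2 (unconditioned shift): somigozopo → somigozofo
  rule 3 (unconditioned shift): somigozofo → somiyozofo
  rule 4: no change — somiyozofo
  ⇒ Vetuna somiyozofo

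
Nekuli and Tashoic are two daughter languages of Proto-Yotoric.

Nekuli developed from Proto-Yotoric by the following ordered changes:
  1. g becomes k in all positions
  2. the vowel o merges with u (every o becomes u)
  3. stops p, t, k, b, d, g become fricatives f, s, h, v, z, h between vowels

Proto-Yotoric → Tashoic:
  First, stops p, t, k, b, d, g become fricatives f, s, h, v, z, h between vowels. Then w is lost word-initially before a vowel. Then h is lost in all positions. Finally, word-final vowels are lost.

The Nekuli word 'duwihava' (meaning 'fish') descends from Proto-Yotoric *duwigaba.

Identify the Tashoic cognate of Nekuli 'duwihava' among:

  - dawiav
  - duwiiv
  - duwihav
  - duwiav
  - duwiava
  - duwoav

duwiav

Tashoic: *duwigaba > duwihava > duwiava > duwiav  (by intervocalic lenition, h-loss, apocope)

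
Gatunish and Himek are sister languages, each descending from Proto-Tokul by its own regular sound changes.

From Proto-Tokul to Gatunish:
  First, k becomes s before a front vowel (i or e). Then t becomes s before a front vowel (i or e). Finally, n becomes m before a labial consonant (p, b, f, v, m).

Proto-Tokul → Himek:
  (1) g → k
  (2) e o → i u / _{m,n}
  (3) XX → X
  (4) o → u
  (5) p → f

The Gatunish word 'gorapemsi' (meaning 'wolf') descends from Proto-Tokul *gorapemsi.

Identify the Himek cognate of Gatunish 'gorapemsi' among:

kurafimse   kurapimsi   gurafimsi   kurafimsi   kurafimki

Himek: *gorapemsi > korapemsi > korapimsi > kurapimsi > kurafimsi  (by unconditioned shift, pre-nasal raising, vowel merger, unconditioned shift)
The other candidates each miss or misapply at least one Himek change.

kurafimsi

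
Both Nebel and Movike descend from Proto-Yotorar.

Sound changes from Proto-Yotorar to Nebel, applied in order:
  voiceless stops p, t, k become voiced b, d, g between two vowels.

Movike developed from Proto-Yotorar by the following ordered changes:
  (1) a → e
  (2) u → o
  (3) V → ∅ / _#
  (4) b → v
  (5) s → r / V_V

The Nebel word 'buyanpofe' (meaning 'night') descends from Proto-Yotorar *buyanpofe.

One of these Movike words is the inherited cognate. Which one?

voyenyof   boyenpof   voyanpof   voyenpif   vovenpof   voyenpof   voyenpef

Movike: *buyanpofe > buyenpofe > boyenpofe > boyenpof > voyenpof  (by vowel merger, vowel merger, apocope, unconditioned shift)
Only 'voyenpof' matches the regular Movike development of *buyanpofe.

voyenpof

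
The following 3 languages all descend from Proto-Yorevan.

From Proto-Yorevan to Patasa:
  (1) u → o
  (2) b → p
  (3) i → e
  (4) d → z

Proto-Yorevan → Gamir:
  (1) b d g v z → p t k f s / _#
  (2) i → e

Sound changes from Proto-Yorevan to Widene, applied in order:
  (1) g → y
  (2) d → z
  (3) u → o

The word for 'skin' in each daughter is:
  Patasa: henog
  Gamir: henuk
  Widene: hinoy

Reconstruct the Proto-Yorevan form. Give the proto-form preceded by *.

Position 2: Patasa has e, Gamir has e, Widene has i. Widene preserves i here (none of its changes turn any other segment into i), so the proto-segment is *i.
Position 5: Patasa has g, Gamir has k, Widene has y. Patasa preserves g here (none of its changes turn any other segment into g), so the proto-segment is *g.
Verify the candidate proto-form against each daughter:
Patasa: start from *hinug.
  rule 1 (vowel merger): hinug → hinog
  rule 2: no change — hinog
  rule 3 (vowel merger): hinog → henog
  rule 4: no change — henog
  ⇒ Patasa henog
Gamir: *hinug > hinuk > henuk  (by final devoicing, vowel merger)
Widene: start from *hinug.
  rule 1 (unconditioned shift): hinug → hinuy
  rule 2: no change — hinuy
  rule 3 (vowel merger): hinuy → hinoy
  ⇒ Widene hinoy
No other proto-form is consistent with every reflex, so the reconstruction is *hinug.

*hinug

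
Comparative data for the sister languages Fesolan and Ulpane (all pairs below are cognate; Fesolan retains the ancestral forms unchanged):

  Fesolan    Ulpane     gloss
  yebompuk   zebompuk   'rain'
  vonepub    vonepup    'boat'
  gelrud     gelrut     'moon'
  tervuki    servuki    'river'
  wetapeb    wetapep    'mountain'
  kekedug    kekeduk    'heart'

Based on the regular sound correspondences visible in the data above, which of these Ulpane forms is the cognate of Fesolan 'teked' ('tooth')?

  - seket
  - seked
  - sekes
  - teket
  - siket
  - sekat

seket

tervuki ~ servuki — Fesolan t corresponds to Ulpane s word-initially before a front vowel.
gelrud ~ gelrut — Fesolan d corresponds to Ulpane t word-finally.
Applying these to Fesolan 'teked':
  teked → seked   (t→s word-initially before a front vowel)
  seked → seket   (d→t word-finally)
So the Ulpane cognate is 'seket'.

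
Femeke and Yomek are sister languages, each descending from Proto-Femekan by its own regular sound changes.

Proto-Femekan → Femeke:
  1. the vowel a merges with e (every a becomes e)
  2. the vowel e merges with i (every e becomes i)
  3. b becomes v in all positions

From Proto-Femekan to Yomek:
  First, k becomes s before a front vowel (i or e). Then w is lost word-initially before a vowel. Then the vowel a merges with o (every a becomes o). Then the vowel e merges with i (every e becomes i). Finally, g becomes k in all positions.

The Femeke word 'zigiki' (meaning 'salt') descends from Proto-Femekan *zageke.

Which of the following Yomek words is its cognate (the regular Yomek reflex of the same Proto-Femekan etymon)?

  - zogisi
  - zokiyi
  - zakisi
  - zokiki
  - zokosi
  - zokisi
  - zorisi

Yomek: *zageke > zagese > zogese > zogisi > zokisi  (by palatalisation, vowel merger, vowel merger, unconditioned shift)
Only 'zokisi' matches the regular Yomek development of *zageke.

zokisi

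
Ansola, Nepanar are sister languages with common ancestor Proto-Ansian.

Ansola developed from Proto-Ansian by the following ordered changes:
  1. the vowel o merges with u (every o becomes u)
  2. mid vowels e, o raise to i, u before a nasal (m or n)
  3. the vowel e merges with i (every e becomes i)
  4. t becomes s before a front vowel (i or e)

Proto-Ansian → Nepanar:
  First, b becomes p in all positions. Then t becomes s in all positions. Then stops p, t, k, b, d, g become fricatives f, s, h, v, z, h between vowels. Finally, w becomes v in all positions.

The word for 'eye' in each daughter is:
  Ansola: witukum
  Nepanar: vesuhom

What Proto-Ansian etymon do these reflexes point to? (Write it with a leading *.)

Position 3: Ansola has t, Nepanar has s. Ansola preserves t here (none of its changes turn any other segment into t), so the proto-segment is *t.
Position 5: Ansola has k, Nepanar has h. Ansola preserves k here (none of its changes turn any other segment into k), so the proto-segment is *k.
Position 2: Ansola has i, Nepanar has e. Nepanar preserves e here (none of its changes turn any other segment into e), so the proto-segment is *e.
Continuing position by position gives *wetukom; check it forward:
Ansola: start from *wetukom.
  rule 1 (vowel merger): wetukom → wetukum
  rule 2: no change — wetukum
  rule 3 (vowel merger): wetukum → witukum
  rule 4: no change — witukum
  ⇒ Ansola witukum
Nepanar: *wetukom > wesukom > wesuhom > vesuhom  (by unconditioned shift, intervocalic lenition, unconditioned shift)
Only *wetukom yields all of Ansola witukum, Nepanar vesuhom.

*wetukom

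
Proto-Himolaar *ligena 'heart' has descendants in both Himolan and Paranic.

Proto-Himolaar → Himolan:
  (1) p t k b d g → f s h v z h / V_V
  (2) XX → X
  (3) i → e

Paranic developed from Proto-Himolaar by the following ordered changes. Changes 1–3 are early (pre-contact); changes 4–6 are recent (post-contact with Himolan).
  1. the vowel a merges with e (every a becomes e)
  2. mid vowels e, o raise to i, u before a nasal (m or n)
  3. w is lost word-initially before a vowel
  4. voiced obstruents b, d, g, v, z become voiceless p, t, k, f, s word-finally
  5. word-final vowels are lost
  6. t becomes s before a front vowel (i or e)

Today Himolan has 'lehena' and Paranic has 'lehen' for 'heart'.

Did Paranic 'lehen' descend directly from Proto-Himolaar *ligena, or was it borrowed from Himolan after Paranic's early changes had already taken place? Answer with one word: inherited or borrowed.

borrowed

If inherited, *ligena would pass through all of Paranic's changes:
Paranic: *ligena > ligene > ligine > ligin  (by vowel merger, pre-nasal raising, apocope)
If borrowed from Himolan 'lehena' after the early changes, it would undergo only the recent ones:
  rule 4 (final devoicing): no change (lehena)
  rule 5 (apocope): lehena → lehen
  rule 6 (palatalisation): no change (lehen)
  ⇒ as a loan: lehen
Paranic 'lehen' matches the loan outcome 'lehen', not the inherited 'ligin' — it skipped the early Paranic changes, so it was borrowed from Himolan.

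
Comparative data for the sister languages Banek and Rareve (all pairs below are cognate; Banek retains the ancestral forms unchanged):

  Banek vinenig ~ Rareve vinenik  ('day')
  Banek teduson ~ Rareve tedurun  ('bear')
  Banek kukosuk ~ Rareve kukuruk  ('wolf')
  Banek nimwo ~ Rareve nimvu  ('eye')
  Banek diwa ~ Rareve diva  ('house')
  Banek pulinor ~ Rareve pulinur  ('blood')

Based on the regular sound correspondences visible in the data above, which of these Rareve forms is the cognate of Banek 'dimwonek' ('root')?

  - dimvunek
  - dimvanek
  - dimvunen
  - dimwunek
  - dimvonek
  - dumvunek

nimwo ~ nimvu — Banek w corresponds to Rareve v after a consonant, before a back vowel.
teduson ~ tedurun — Banek o corresponds to Rareve u after a consonant, before a nasal.
Applying these to Banek 'dimwonek':
  dimwonek → dimvonek   (w→v after a consonant, before a back vowel)
  dimvonek → dimvunek   (o→u after a consonant, before a nasal)
So the Rareve cognate is 'dimvunek'.

dimvunek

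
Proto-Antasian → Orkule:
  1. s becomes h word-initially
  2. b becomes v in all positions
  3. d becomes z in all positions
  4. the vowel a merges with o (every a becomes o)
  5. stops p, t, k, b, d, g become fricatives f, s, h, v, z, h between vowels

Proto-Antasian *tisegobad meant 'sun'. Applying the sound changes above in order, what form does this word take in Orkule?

tisehovoz

Orkule: *tisegobad
  tisegobad (rule 1 does not apply)
  tisegobad → tisegovad   [unconditioned shift]
  tisegovad → tisegovaz   [unconditioned shift]
  tisegovaz → tisegovoz   [vowel merger]
  tisegovoz → tisehovoz   [intervocalic lenition]
  giving Orkule tisehovoz.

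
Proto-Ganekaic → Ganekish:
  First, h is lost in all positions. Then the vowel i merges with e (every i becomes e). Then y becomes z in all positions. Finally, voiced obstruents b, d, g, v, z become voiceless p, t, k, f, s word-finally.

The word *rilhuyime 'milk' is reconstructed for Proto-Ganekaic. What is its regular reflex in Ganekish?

Ganekish: *rilhuyime
  rilhuyime → riluyime   [h-loss]
  riluyime → reluyeme   [vowel merger]
  reluyeme → reluzeme   [unconditioned shift]
  reluzeme (rule 4 does not apply)
  giving Ganekish reluzeme.

reluzeme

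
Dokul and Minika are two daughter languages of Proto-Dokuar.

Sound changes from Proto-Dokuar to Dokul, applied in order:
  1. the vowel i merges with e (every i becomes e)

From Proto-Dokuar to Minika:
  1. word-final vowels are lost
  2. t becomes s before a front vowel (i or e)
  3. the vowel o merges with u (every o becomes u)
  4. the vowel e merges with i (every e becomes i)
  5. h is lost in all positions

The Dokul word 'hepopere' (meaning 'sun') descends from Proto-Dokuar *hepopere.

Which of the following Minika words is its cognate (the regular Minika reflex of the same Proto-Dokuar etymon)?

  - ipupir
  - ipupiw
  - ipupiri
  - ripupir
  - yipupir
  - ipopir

Minika: *hepopere
  hepopere → hepoper   [apocope]
  hepoper (rule 2 does not apply)
  hepoper → hepuper   [vowel merger]
  hepuper → hipupir   [vowel merger]
  hipupir → ipupir   [h-loss]
  giving Minika ipupir.

ipupir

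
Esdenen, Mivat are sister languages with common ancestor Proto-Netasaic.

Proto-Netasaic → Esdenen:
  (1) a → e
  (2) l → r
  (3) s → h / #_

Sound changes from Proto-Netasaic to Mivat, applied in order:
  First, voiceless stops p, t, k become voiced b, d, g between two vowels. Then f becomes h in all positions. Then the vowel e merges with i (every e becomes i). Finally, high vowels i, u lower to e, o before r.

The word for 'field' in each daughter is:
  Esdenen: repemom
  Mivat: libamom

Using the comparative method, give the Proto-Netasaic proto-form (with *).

Position 2: Esdenen has e, Mivat has i. Taking the neighbouring segments as reconstructed: Esdenen e could go back to *a or *e; Mivat i could go back to *e or *i — the one source consistent with every daughter is *e.
Position 4: Esdenen has e, Mivat has a. Mivat preserves a here (none of its changes turn any other segment into a), so the proto-segment is *a.
Position 1: Esdenen has r, Mivat has l. Mivat preserves l here (none of its changes turn any other segment into l), so the proto-segment is *l.
Continuing position by position gives *lepamom; check it forward:
Esdenen: *lepamom > lepemom > repemom  (by vowel merger, unconditioned shift)
Mivat: *lepamom > lebamom > libamom  (by intervocalic voicing, vowel merger)
Only *lepamom yields all of Esdenen repemom, Mivat libamom.

*lepamom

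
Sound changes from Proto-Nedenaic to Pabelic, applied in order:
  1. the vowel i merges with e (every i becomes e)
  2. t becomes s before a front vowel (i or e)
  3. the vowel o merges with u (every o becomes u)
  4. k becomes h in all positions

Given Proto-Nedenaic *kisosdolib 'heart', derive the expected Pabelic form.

hesusduleb

Pabelic: *kisosdolib
  kisosdolib → kesosdoleb   [vowel merger]
  kesosdoleb (rule 2 does not apply)
  kesosdoleb → kesusduleb   [vowel merger]
  kesusduleb → hesusduleb   [unconditioned shift]
  giving Pabelic hesusduleb.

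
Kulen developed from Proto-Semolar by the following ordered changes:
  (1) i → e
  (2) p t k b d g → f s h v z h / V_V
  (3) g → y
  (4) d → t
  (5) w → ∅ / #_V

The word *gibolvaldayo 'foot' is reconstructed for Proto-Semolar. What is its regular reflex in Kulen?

yevolvaltayo

Kulen: *gibolvaldayo > gebolvaldayo > gevolvaldayo > yevolvaldayo > yevolvaltayo  (by vowel merger, intervocalic lenition, unconditioned shift, unconditioned shift)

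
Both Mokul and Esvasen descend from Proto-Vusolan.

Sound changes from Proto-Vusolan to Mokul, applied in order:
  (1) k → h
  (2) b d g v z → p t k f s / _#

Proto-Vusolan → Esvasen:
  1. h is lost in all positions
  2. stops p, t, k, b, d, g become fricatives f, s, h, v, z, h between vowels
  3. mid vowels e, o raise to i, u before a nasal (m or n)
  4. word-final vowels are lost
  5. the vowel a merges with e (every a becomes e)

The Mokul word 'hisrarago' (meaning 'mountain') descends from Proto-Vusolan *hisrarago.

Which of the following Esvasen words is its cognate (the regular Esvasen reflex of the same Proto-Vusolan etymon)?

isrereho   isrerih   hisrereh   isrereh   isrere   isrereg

Esvasen: *hisrarago > israrago > israraho > israrah > isrereh  (by h-loss, intervocalic lenition, apocope, vowel merger)
Among the options, 'isrereh' alone shows every Esvasen change applied in order.

isrereh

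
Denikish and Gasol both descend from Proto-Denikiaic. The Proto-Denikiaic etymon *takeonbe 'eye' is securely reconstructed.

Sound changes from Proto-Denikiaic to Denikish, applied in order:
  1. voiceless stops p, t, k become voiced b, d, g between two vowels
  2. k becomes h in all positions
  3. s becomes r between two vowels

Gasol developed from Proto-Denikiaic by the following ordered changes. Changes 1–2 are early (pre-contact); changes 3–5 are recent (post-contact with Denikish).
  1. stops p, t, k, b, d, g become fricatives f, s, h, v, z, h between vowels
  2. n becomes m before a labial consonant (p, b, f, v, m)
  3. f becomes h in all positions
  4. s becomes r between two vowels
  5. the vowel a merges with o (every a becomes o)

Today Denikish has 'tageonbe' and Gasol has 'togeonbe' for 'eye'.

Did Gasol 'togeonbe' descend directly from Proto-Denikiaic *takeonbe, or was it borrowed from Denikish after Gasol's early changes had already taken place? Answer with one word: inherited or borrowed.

If inherited, *takeonbe would pass through all of Gasol's changes:
Gasol: *takeonbe
  takeonbe → taheonbe   [intervocalic lenition]
  taheonbe → taheombe   [nasal place assimilation]
  taheombe (rule 3 does not apply)
  taheombe (rule 4 does not apply)
  taheombe → toheombe   [vowel merger]
  giving Gasol toheombe.
If borrowed from Denikish 'tageonbe' after the early changes, it would undergo only the recent ones:
  rule 3 (unconditioned shift): no change (tageonbe)
  rule 4 (rhotacism): no change (tageonbe)
  rule 5 (vowel merger): tageonbe → togeonbe
  ⇒ as a loan: togeonbe
Gasol 'togeonbe' matches the loan outcome 'togeonbe', not the inherited 'toheombe' — it skipped the early Gasol changes, so it was borrowed from Denikish.

borrowed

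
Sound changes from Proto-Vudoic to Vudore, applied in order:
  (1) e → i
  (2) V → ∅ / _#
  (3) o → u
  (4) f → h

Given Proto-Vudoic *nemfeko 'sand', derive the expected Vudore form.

Vudore: *nemfeko > nimfiko > nimfik > nimhik  (by vowel merger, apocope, unconditioned shift)

nimhik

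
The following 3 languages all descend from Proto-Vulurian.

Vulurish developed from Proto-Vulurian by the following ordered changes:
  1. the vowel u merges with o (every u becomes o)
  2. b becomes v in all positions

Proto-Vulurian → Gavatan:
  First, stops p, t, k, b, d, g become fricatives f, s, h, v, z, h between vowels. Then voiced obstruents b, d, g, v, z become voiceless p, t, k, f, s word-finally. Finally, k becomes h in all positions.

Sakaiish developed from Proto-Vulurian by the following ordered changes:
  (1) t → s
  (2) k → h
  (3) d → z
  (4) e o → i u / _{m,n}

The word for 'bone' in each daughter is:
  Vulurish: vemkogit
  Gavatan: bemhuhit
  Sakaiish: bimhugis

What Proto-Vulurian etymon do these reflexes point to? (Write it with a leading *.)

Position 2: Vulurish has e, Gavatan has e, Sakaiish has i. Vulurish preserves e here (none of its changes turn any other segment into e), so the proto-segment is *e.
Position 8: Vulurish has t, Gavatan has t, Sakaiish has s. Vulurish preserves t here (none of its changes turn any other segment into t), so the proto-segment is *t.
Continuing position by position gives *bemkugit; check it forward:
Vulurish: *bemkugit > bemkogit > vemkogit  (by vowel merger, unconditioned shift)
Gavatan: *bemkugit > bemkuhit > bemhuhit  (by intervocalic lenition, unconditioned shift)
Sakaiish: start from *bemkugit.
  rule 1 (unconditioned shift): bemkugit → bemkugis
  rule 2 (unconditioned shift): bemkugis → bemhugis
  rule 3: no change — bemhugis
  rule 4 (pre-nasal raising): bemhugis → bimhugis
  ⇒ Sakaiish bimhugis
*bemkugit is the unique common source.

*bemkugit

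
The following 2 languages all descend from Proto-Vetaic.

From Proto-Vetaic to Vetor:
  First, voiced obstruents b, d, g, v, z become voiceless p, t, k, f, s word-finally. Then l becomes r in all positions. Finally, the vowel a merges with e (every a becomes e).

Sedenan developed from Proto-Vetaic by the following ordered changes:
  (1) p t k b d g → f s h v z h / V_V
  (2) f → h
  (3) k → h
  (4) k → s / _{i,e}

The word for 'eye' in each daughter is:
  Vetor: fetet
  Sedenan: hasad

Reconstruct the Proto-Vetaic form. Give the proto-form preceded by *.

Position 5: Vetor has t, Sedenan has d. Sedenan preserves d here (none of its changes turn any other segment into d), so the proto-segment is *d.
Position 1: Vetor has f, Sedenan has h. Taking the neighbouring segments as reconstructed: Vetor f can only go back to *f; Sedenan h could go back to *k or *f or *h — the one source consistent with every daughter is *f.
Continuing position by position gives *fatad; check it forward:
Vetor: *fatad > fatat > fetet  (by final devoicing, vowel merger)
Sedenan: *fatad > fasad > hasad  (by intervocalic lenition, unconditioned shift)
*fatad is the unique common source.

*fatad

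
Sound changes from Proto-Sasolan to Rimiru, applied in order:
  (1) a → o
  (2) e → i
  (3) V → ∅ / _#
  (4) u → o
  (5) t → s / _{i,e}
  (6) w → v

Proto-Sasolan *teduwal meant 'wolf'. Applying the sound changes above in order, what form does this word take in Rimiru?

Rimiru: *teduwal
  teduwal → teduwol   [vowel merger]
  teduwol → tiduwol   [vowel merger]
  tiduwol (rule 3 does not apply)
  tiduwol → tidowol   [vowel merger]
  tidowol → sidowol   [palatalisation]
  sidowol → sidovol   [unconditioned shift]
  giving Rimiru sidovol.

sidovol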